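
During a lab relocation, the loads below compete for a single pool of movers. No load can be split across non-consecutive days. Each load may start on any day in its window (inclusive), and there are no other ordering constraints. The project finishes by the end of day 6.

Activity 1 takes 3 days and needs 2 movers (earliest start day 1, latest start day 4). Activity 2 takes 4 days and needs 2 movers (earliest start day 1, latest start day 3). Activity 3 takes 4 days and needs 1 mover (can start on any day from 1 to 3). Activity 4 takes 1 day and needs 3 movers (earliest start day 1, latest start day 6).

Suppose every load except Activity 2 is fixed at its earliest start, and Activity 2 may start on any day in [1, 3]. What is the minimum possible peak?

6

Activity 2@1: d1:8  d2:5  d3:5  d4:3  d5:0  d6:0 → peak 8
Activity 2@2: d1:6  d2:5  d3:5  d4:3  d5:2  d6:0 → peak 6
Activity 2@3: d1:6  d2:3  d3:5  d4:3  d5:2  d6:2 → peak 6
Best is Activity 2@2, peak 6.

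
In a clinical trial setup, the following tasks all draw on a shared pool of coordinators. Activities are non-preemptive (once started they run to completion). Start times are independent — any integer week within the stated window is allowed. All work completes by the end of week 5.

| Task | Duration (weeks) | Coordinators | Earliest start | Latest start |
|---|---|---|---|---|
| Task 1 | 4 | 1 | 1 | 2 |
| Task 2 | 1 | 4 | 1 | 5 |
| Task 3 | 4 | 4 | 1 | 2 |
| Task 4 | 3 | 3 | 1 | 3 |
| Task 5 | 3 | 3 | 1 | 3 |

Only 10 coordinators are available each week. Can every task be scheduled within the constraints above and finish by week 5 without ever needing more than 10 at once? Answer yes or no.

The minimum achievable peak is 11; 10 < 11, so no feasible schedule stays within the cap.

no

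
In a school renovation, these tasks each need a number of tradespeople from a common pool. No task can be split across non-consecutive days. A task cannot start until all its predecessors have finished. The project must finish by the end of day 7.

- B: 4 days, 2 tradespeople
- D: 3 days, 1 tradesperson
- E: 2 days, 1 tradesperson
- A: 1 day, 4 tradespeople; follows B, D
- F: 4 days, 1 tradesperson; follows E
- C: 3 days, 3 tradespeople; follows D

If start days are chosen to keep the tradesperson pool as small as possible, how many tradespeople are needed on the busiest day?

Early-start (B@1, D@1, E@1, A@5, F@3, C@4) gives peak 8: d1:4  d2:4  d3:4  d4:6  d5:8  d6:4  d7:0.
Shift A→7.
Schedule B@1, D@1, E@1, A@7, F@3, C@4: d1:4  d2:4  d3:4  d4:6  d5:4  d6:4  d7:4 — peak 6.

6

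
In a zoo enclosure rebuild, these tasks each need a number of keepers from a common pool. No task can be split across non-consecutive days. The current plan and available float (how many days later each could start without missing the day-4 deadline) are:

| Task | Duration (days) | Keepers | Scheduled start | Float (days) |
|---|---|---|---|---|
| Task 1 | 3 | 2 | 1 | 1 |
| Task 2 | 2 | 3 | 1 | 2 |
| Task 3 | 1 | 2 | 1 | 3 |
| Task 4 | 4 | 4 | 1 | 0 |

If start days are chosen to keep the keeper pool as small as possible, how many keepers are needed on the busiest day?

Early-start (Task 1@1, Task 2@1, Task 3@1, Task 4@1) gives peak 11: d1:11  d2:9  d3:6  d4:4.
Shift Task 3→3.
Schedule Task 1@1, Task 2@1, Task 3@3, Task 4@1: d1:9  d2:9  d3:8  d4:4 — peak 9.
No arrangement of the 24 feasible schedules does better.

9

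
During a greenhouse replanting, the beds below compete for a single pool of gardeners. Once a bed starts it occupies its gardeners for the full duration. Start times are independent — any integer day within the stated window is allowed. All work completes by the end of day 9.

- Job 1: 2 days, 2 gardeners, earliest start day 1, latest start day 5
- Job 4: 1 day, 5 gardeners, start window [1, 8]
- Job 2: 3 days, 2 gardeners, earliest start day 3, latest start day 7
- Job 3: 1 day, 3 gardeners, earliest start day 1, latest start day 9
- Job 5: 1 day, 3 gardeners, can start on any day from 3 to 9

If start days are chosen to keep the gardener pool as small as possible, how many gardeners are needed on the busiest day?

5

Early-start (Job 1@1, Job 4@1, Job 2@3, Job 3@1, Job 5@3) gives peak 10: d1:10  d2:2  d3:5  d4:2  d5:2  d6:0  d7:0  d8:0  d9:0.
Shift Job 4→3, Job 2→4, Job 5→4.
Schedule Job 1@1, Job 4@3, Job 2@4, Job 3@1, Job 5@4: d1:5  d2:2  d3:5  d4:5  d5:2  d6:2  d7:0  d8:0  d9:0 — peak 5.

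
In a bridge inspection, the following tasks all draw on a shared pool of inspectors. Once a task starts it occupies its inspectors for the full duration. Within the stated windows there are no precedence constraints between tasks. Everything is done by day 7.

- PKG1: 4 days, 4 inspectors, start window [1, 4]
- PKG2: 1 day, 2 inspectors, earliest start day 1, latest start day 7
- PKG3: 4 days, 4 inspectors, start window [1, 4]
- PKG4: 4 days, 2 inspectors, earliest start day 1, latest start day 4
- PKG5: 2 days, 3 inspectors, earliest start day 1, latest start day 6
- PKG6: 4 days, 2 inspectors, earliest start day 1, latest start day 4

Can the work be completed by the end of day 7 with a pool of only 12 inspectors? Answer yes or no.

Schedule PKG1@1, PKG2@1, PKG3@1, PKG4@1, PKG5@5, PKG6@2: d1:12  d2:12  d3:12  d4:12  d5:5  d6:3  d7:0 — peak 12 ≤ 12.

yes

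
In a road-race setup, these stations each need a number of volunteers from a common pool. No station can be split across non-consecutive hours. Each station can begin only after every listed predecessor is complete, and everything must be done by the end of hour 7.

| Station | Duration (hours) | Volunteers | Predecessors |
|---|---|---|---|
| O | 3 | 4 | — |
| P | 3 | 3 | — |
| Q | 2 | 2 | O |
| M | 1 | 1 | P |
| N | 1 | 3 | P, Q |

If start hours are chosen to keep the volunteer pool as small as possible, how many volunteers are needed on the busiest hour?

5

Early-start (O@1, P@1, Q@4, M@4, N@6) gives peak 7: h1:7  h2:7  h3:7  h4:3  h5:2  h6:3  h7:0.
Shift P→4, M→7, N→7.
Schedule O@1, P@4, Q@4, M@7, N@7: h1:4  h2:4  h3:4  h4:5  h5:5  h6:3  h7:4 — peak 5.
Total volunteer-hours = 29 over 7 hours ⇒ peak ≥ ⌈29/7⌉ = 5, so 5 is optimal.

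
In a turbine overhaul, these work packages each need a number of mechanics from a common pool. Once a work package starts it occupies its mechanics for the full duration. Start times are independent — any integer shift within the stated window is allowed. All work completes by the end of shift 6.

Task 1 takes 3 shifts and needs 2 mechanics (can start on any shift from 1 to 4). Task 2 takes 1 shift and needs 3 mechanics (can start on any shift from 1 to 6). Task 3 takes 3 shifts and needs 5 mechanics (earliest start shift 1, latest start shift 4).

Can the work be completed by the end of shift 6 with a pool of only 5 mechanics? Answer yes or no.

yes

Schedule Task 1@1, Task 2@1, Task 3@4: s1:5  s2:2  s3:2  s4:5  s5:5  s6:5 — peak 5 ≤ 5.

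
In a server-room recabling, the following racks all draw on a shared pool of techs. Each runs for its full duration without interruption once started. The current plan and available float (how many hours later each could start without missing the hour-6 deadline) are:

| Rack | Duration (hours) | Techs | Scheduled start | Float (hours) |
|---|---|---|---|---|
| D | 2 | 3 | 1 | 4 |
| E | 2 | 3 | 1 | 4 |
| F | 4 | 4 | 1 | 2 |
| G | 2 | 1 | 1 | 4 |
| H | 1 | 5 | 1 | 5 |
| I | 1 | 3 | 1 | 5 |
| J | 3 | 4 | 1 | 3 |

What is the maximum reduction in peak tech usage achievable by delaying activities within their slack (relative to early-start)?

Early-start peak: h1:23  h2:15  h3:8  h4:4  h5:0  h6:0 ⇒ 23.
Leveled (D@1, E@1, F@3, G@2, H@6, I@1, J@3): h1:9  h2:7  h3:9  h4:8  h5:8  h6:9 ⇒ 9.
Reduction 23 − 9 = 14.

14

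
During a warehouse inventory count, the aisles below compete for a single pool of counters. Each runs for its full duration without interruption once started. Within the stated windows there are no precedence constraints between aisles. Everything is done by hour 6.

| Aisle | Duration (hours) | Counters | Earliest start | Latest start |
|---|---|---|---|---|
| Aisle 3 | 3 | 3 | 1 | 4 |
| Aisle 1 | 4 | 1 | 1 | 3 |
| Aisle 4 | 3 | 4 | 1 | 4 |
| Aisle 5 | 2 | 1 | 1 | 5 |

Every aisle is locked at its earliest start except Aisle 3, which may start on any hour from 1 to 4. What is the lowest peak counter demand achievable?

6

Aisle 3@1: h1:9  h2:9  h3:8  h4:1  h5:0  h6:0 → peak 9
Aisle 3@2: h1:6  h2:9  h3:8  h4:4  h5:0  h6:0 → peak 9
Aisle 3@3: h1:6  h2:6  h3:8  h4:4  h5:3  h6:0 → peak 8
Aisle 3@4: h1:6  h2:6  h3:5  h4:4  h5:3  h6:3 → peak 6
Best is Aisle 3@4, peak 6.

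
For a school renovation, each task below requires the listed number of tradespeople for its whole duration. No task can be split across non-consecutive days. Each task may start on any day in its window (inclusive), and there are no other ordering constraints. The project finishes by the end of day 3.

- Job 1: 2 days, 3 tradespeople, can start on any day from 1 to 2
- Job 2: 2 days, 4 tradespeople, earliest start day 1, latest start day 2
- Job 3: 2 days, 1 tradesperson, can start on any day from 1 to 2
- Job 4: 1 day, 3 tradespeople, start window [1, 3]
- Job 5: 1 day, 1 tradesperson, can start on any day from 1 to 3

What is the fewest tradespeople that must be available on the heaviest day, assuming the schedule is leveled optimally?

8

Early-start (Job 1@1, Job 2@1, Job 3@1, Job 4@1, Job 5@1) gives peak 12: d1:12  d2:8  d3:0.
Shift Job 4→3, Job 5→3.
Schedule Job 1@1, Job 2@1, Job 3@1, Job 4@3, Job 5@3: d1:8  d2:8  d3:4 — peak 8.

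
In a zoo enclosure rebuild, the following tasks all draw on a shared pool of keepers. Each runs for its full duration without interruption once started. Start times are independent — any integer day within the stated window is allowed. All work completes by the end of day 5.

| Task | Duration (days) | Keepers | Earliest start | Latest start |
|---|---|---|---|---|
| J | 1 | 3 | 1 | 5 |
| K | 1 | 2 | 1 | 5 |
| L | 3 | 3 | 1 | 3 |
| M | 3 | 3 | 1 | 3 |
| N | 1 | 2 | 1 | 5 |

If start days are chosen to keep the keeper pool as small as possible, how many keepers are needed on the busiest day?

Early-start (J@1, K@1, L@1, M@1, N@1) gives peak 13: d1:13  d2:6  d3:6  d4:0  d5:0.
Shift L→2, M→2, N→5.
Schedule J@1, K@1, L@2, M@2, N@5: d1:5  d2:6  d3:6  d4:6  d5:2 — peak 6.

6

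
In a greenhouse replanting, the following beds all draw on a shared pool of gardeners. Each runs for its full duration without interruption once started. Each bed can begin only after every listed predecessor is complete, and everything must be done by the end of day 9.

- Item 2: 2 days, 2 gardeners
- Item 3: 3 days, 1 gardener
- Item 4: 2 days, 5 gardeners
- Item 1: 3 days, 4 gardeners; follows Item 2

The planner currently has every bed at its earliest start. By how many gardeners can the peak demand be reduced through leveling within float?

3

Early-start peak: d1:8  d2:8  d3:5  d4:4  d5:4  d6:0  d7:0  d8:0  d9:0 ⇒ 8.
Leveled (Item 2@1, Item 3@1, Item 4@4, Item 1@6): d1:3  d2:3  d3:1  d4:5  d5:5  d6:4  d7:4  d8:4  d9:0 ⇒ 5.
Reduction 8 − 5 = 3.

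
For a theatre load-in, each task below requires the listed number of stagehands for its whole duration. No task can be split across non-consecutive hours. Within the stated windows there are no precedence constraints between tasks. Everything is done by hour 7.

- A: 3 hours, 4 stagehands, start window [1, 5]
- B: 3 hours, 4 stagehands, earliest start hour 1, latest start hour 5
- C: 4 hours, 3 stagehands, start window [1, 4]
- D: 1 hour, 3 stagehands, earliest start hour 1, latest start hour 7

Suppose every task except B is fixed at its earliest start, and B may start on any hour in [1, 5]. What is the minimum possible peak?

10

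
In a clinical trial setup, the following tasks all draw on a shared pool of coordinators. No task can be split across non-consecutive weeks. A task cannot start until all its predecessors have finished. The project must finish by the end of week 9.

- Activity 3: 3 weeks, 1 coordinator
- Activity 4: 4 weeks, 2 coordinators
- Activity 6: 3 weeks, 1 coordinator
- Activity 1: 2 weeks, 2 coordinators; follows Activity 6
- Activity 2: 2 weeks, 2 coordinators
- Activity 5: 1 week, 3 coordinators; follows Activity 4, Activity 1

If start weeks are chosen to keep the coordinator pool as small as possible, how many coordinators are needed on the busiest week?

Early-start (Activity 3@1, Activity 4@1, Activity 6@1, Activity 1@4, Activity 2@1, Activity 5@6) gives peak 6: w1:6  w2:6  w3:4  w4:4  w5:2  w6:3  w7:0  w8:0  w9:0.
Shift Activity 6→4, Activity 1→7, Activity 2→5, Activity 5→9.
Schedule Activity 3@1, Activity 4@1, Activity 6@4, Activity 1@7, Activity 2@5, Activity 5@9: w1:3  w2:3  w3:3  w4:3  w5:3  w6:3  w7:2  w8:2  w9:3 — peak 3.
Total coordinator-weeks = 25 over 9 weeks ⇒ peak ≥ ⌈25/9⌉ = 3, so 3 is optimal.

3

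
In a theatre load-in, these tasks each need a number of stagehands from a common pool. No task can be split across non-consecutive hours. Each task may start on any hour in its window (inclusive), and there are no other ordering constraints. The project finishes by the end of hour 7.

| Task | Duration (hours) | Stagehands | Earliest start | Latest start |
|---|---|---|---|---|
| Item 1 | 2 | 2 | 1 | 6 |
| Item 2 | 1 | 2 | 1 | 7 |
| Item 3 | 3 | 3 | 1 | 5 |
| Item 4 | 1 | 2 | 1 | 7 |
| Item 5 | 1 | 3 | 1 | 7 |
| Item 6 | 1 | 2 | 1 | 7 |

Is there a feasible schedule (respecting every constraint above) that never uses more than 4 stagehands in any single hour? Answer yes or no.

Schedule Item 1@1, Item 2@1, Item 3@3, Item 4@2, Item 5@6, Item 6@7: h1:4  h2:4  h3:3  h4:3  h5:3  h6:3  h7:2 — peak 4 ≤ 4.

yes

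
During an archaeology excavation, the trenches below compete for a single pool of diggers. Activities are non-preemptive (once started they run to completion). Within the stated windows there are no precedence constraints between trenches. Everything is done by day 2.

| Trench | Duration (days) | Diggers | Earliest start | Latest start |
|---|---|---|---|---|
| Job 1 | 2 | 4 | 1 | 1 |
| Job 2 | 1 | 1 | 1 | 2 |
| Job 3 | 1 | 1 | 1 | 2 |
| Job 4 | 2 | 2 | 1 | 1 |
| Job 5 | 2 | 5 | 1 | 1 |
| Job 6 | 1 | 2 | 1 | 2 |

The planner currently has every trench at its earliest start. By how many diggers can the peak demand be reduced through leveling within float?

Early-start peak: d1:15  d2:11 ⇒ 15.
Leveled (Job 1@1, Job 2@1, Job 3@1, Job 4@1, Job 5@1, Job 6@2): d1:13  d2:13 ⇒ 13.
Reduction 15 − 13 = 2.

2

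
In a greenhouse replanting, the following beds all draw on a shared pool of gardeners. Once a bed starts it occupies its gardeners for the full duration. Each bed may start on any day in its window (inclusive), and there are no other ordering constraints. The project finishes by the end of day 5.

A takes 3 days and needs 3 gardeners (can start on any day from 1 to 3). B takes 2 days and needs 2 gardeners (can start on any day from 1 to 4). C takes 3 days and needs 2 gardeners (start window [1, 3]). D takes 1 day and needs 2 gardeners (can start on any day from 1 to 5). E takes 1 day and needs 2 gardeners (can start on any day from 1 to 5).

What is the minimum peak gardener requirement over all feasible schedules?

Early-start (A@1, B@1, C@1, D@1, E@1) gives peak 11: d1:11  d2:7  d3:5  d4:0  d5:0.
Shift C→3, D→4, E→5.
Schedule A@1, B@1, C@3, D@4, E@5: d1:5  d2:5  d3:5  d4:4  d5:4 — peak 5.
Total gardener-days = 23 over 5 days ⇒ peak ≥ ⌈23/5⌉ = 5, so 5 is optimal.

5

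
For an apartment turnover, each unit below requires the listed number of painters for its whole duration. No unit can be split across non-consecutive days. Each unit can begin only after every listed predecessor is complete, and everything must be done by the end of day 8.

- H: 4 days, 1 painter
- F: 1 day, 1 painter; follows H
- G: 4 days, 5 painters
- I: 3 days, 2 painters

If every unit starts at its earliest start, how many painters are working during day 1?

8

At early start, day 1 has: H, G, I.
Demand: 1 + 5 + 2 = 8.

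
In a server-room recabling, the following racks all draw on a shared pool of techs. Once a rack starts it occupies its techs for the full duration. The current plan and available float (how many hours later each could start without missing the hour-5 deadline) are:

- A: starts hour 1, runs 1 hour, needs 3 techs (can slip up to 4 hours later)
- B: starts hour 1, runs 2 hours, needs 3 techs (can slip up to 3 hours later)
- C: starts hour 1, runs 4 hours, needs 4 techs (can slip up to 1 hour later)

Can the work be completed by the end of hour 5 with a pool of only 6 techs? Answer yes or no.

no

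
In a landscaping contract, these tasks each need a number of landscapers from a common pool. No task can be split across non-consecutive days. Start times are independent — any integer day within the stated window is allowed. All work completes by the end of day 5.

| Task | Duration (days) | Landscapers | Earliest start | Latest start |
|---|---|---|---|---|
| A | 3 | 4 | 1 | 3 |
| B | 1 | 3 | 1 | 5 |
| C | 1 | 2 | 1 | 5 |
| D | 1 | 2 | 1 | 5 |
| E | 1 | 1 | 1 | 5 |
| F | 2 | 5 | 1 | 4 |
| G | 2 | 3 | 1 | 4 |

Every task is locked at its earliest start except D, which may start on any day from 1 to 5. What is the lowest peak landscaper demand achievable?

18

D@1: d1:20  d2:12  d3:4  d4:0  d5:0 → peak 20
D@2: d1:18  d2:14  d3:4  d4:0  d5:0 → peak 18
D@3: d1:18  d2:12  d3:6  d4:0  d5:0 → peak 18
D@4: d1:18  d2:12  d3:4  d4:2  d5:0 → peak 18
D@5: d1:18  d2:12  d3:4  d4:0  d5:2 → peak 18
Best is D@2, peak 18.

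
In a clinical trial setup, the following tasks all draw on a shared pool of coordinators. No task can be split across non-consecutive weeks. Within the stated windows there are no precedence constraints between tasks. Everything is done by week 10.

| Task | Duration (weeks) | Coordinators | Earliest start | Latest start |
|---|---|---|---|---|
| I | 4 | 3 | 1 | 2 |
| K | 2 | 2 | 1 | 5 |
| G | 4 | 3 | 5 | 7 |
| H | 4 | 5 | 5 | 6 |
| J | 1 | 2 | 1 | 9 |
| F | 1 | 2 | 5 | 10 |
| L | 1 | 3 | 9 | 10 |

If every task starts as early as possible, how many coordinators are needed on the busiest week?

10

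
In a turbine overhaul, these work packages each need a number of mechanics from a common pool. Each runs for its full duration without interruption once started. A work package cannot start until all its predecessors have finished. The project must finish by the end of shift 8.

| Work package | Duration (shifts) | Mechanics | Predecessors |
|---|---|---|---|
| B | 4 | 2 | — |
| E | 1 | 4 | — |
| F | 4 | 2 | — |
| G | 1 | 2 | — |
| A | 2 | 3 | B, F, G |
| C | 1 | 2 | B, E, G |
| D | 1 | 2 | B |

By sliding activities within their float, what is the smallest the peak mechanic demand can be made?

5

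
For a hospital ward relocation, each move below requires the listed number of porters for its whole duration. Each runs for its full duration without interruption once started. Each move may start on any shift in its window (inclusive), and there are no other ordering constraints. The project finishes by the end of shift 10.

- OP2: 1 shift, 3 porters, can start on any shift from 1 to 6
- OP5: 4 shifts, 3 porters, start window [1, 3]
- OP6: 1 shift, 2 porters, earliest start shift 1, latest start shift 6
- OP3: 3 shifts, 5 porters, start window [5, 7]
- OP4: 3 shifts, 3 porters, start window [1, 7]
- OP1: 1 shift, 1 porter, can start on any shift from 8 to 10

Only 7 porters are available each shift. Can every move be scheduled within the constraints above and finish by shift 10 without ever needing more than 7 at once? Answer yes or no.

yes

Schedule OP2@1, OP5@1, OP6@2, OP3@6, OP4@3, OP1@8: s1:6  s2:5  s3:6  s4:6  s5:3  s6:5  s7:5  s8:6  s9:0  s10:0 — peak 6 ≤ 7.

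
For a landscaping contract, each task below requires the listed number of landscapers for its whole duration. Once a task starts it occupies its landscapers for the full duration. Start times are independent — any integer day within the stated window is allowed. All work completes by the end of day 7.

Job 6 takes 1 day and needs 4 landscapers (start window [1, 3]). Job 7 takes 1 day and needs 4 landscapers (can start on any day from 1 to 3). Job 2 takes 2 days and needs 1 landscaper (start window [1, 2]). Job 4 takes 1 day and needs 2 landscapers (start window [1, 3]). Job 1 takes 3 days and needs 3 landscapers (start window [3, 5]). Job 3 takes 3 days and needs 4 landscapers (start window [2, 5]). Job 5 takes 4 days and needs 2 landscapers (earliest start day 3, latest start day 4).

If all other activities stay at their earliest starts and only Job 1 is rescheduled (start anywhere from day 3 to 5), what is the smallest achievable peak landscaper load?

11

Job 1@3: d1:11  d2:5  d3:9  d4:9  d5:5  d6:2  d7:0 → peak 11
Job 1@4: d1:11  d2:5  d3:6  d4:9  d5:5  d6:5  d7:0 → peak 11
Job 1@5: d1:11  d2:5  d3:6  d4:6  d5:5  d6:5  d7:3 → peak 11
Best is Job 1@3, peak 11.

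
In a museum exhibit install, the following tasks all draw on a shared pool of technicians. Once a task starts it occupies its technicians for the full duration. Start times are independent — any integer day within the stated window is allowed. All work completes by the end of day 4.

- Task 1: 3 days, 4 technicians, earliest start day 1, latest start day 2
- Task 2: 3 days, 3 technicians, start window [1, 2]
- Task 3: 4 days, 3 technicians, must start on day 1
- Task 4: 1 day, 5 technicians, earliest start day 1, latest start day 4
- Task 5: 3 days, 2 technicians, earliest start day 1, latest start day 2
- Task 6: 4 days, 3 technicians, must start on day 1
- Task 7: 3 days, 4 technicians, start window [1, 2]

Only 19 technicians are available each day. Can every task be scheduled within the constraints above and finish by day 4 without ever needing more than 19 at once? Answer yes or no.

Schedule Task 1@1, Task 2@1, Task 3@1, Task 4@1, Task 5@2, Task 6@1, Task 7@2: d1:18  d2:19  d3:19  d4:12 — peak 19 ≤ 19.

yes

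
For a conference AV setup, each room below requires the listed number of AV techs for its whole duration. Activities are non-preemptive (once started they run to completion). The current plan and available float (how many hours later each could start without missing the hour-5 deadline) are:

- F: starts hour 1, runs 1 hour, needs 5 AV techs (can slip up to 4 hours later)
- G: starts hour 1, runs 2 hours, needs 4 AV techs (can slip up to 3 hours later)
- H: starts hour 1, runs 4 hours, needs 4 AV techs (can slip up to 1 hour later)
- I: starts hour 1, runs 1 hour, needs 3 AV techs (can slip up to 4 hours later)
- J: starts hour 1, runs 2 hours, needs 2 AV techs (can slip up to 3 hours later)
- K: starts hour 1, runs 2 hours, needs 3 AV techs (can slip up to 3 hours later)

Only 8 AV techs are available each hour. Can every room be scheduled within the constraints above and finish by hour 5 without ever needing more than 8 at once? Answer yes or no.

Total AV tech-hours = 42; over 5 hours the average is 42/5 > 8, so some hour must exceed 8.

no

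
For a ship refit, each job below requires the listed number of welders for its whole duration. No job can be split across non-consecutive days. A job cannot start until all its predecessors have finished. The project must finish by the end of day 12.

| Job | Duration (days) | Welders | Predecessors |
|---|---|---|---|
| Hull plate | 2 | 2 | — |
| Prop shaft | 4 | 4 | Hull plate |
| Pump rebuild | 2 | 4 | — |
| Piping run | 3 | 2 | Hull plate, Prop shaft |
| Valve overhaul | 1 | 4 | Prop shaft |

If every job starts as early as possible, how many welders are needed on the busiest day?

6

Early-start schedule: Hull plate@1, Prop shaft@3, Pump rebuild@1, Piping run@7, Valve overhaul@7.
Load per day: day 1: 6, day 2: 6, day 3: 4, day 4: 4, day 5: 4, day 6: 4, day 7: 6, day 8: 2, day 9: 2, day 10: 0, day 11: 0, day 12: 0.
Peak is 6.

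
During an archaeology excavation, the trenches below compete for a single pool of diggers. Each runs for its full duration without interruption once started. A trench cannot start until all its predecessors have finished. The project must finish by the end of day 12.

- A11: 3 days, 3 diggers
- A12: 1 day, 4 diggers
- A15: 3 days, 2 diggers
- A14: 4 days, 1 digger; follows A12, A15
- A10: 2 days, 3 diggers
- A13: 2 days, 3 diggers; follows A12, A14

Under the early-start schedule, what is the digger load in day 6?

1

At early start, day 6 has: A14.
Demand: 1 = 1.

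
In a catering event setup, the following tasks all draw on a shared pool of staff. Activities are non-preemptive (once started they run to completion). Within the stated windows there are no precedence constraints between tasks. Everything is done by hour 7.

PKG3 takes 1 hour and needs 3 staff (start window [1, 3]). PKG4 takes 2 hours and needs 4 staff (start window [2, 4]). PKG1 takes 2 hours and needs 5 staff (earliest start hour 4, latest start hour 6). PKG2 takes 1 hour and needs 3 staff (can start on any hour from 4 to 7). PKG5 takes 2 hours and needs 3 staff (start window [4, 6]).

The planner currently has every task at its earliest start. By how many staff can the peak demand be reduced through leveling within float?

Early-start peak: h1:3  h2:4  h3:4  h4:11  h5:8  h6:0  h7:0 ⇒ 11.
Leveled (PKG3@1, PKG4@2, PKG1@4, PKG2@6, PKG5@6): h1:3  h2:4  h3:4  h4:5  h5:5  h6:6  h7:3 ⇒ 6.
Reduction 11 − 6 = 5.

5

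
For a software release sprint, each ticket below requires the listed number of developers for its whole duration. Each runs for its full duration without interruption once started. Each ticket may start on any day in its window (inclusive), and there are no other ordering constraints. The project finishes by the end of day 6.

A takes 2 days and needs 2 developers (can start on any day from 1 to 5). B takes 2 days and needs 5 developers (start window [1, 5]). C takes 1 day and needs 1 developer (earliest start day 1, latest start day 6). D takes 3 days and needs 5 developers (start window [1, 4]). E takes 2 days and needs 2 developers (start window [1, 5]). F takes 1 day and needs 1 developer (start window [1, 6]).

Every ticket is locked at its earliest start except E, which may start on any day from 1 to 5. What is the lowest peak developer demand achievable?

E@1: d1:16  d2:14  d3:5  d4:0  d5:0  d6:0 → peak 16
E@2: d1:14  d2:14  d3:7  d4:0  d5:0  d6:0 → peak 14
E@3: d1:14  d2:12  d3:7  d4:2  d5:0  d6:0 → peak 14
E@4: d1:14  d2:12  d3:5  d4:2  d5:2  d6:0 → peak 14
E@5: d1:14  d2:12  d3:5  d4:0  d5:2  d6:2 → peak 14
Best is E@2, peak 14.

14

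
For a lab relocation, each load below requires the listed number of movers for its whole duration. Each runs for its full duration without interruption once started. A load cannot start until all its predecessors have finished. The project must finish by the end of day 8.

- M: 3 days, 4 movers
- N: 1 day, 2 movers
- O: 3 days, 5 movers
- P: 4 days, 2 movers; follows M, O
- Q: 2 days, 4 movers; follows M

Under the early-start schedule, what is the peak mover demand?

11

Early-start schedule: M@1, N@1, O@1, P@4, Q@4.
Load per day: day 1: 11, day 2: 9, day 3: 9, day 4: 6, day 5: 6, day 6: 2, day 7: 2, day 8: 0.
Peak is 11.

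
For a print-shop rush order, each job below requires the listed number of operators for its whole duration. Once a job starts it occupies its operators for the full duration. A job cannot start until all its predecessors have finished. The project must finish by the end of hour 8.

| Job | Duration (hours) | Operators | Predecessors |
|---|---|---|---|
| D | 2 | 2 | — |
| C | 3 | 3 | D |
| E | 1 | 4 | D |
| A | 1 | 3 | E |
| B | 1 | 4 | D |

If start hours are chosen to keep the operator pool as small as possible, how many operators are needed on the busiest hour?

4

Early-start (D@1, C@3, E@3, A@4, B@3) gives peak 11: h1:2  h2:2  h3:11  h4:6  h5:3  h6:0  h7:0  h8:0.
Shift E→6, A→7, B→8.
Schedule D@1, C@3, E@6, A@7, B@8: h1:2  h2:2  h3:3  h4:3  h5:3  h6:4  h7:3  h8:4 — peak 4.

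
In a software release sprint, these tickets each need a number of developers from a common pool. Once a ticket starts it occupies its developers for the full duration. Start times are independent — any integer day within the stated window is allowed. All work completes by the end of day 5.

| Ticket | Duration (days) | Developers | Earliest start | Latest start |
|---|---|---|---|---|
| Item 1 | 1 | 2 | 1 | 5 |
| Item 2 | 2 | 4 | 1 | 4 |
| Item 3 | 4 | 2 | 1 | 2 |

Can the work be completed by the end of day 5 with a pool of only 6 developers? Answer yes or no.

yes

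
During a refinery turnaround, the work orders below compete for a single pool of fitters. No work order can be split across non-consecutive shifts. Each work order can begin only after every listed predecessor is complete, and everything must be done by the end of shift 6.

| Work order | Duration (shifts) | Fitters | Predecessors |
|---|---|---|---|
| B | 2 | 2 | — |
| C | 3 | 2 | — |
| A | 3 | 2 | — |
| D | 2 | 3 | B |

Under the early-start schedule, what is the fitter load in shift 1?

At early start, shift 1 has: B, C, A.
Demand: 2 + 2 + 2 = 6.

6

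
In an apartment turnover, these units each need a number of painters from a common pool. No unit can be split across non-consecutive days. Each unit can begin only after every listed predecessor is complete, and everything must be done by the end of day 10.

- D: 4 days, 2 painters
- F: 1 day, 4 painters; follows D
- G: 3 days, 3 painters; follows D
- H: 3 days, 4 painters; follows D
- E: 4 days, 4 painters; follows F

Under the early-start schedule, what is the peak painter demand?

Early-start schedule: D@1, F@5, G@5, H@5, E@6.
Load per day: day 1: 2, day 2: 2, day 3: 2, day 4: 2, day 5: 11, day 6: 11, day 7: 11, day 8: 4, day 9: 4, day 10: 0.
Peak is 11.

11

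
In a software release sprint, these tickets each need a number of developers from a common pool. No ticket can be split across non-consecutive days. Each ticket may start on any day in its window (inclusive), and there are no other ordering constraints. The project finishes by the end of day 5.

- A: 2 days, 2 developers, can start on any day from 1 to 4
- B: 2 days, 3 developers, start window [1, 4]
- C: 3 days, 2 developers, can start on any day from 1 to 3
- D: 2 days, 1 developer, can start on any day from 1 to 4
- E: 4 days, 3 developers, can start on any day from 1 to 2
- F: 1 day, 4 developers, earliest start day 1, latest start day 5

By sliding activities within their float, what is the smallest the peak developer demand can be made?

Early-start (A@1, B@1, C@1, D@1, E@1, F@1) gives peak 15: d1:15  d2:11  d3:5  d4:3  d5:0.
Shift B→4, D→3, F→5.
Schedule A@1, B@4, C@1, D@3, E@1, F@5: d1:7  d2:7  d3:6  d4:7  d5:7 — peak 7.
Total developer-days = 34 over 5 days ⇒ peak ≥ ⌈34/5⌉ = 7, so 7 is optimal.

7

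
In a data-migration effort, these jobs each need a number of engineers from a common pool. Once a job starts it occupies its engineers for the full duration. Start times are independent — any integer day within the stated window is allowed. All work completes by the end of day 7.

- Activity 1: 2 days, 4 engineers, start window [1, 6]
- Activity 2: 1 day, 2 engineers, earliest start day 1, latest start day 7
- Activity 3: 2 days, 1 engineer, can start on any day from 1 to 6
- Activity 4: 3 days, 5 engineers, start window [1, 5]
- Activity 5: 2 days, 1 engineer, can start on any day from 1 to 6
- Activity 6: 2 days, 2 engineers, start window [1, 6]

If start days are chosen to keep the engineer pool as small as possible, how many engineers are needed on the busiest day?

Early-start (Activity 1@1, Activity 2@1, Activity 3@1, Activity 4@1, Activity 5@1, Activity 6@1) gives peak 15: d1:15  d2:13  d3:5  d4:0  d5:0  d6:0  d7:0.
Shift Activity 2→3, Activity 4→5, Activity 5→3, Activity 6→3.
Schedule Activity 1@1, Activity 2@3, Activity 3@1, Activity 4@5, Activity 5@3, Activity 6@3: d1:5  d2:5  d3:5  d4:3  d5:5  d6:5  d7:5 — peak 5.
Total engineer-days = 33 over 7 days ⇒ peak ≥ ⌈33/7⌉ = 5, so 5 is optimal.

5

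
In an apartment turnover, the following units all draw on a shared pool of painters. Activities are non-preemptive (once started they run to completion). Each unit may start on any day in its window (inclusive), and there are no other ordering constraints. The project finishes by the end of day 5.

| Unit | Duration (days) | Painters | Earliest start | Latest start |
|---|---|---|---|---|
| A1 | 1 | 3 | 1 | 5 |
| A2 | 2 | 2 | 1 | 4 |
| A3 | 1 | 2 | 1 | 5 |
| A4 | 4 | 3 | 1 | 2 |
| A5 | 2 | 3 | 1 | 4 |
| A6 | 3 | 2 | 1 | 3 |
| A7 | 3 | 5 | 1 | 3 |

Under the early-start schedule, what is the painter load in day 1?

20

At early start, day 1 has: A1, A2, A3, A4, A5, A6, A7.
Demand: 3 + 2 + 2 + 3 + 3 + 2 + 5 = 20.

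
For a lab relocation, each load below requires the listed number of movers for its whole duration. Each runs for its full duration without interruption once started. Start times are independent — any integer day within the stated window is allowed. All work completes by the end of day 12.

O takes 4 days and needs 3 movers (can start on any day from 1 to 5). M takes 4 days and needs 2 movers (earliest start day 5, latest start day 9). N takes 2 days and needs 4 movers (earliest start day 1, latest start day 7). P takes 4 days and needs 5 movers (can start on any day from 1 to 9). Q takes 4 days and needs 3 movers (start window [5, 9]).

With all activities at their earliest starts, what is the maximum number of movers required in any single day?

Early-start schedule: O@1, M@5, N@1, P@1, Q@5.
Load per day: day 1: 12, day 2: 12, day 3: 8, day 4: 8, day 5: 5, day 6: 5, day 7: 5, day 8: 5, day 9: 0, day 10: 0, day 11: 0, day 12: 0.
Peak is 12.

12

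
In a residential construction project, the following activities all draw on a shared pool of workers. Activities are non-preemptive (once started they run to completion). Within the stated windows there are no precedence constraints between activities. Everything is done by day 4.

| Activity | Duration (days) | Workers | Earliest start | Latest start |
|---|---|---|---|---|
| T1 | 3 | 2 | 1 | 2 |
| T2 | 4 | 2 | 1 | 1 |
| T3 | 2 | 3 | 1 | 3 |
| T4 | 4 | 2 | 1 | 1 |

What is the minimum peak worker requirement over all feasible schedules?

Schedule T1@1, T2@1, T3@1, T4@1: d1:9  d2:9  d3:6  d4:4 — peak 9.
No arrangement of the 6 feasible schedules does better.

9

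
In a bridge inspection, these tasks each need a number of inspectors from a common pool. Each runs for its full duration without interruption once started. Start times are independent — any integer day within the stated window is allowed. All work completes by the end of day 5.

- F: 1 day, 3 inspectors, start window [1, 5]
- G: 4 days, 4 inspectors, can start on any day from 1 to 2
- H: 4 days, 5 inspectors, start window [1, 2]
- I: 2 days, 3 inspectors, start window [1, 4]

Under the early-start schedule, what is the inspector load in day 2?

12

At early start, day 2 has: G, H, I.
Demand: 4 + 5 + 3 = 12.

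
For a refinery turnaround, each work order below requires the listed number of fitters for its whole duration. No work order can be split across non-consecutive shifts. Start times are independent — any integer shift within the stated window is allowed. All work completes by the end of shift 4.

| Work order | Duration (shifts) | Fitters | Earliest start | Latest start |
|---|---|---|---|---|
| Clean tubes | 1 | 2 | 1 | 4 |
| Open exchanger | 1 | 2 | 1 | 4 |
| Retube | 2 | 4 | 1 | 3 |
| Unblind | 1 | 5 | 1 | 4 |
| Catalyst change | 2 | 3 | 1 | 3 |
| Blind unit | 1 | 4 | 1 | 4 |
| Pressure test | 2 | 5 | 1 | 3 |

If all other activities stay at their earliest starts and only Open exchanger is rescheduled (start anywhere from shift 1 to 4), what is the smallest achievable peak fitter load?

Open exchanger@1: s1:25  s2:12  s3:0  s4:0 → peak 25
Open exchanger@2: s1:23  s2:14  s3:0  s4:0 → peak 23
Open exchanger@3: s1:23  s2:12  s3:2  s4:0 → peak 23
Open exchanger@4: s1:23  s2:12  s3:0  s4:2 → peak 23
Best is Open exchanger@2, peak 23.

23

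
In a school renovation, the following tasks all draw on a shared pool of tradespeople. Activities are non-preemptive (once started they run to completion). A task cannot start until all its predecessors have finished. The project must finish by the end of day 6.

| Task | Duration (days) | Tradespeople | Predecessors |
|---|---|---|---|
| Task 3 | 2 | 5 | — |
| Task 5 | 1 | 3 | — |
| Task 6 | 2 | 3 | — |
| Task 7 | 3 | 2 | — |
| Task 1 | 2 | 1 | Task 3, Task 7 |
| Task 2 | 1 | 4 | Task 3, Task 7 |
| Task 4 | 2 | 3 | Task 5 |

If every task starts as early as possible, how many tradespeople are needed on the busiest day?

13

Early-start schedule: Task 3@1, Task 5@1, Task 6@1, Task 7@1, Task 1@4, Task 2@4, Task 4@2.
Load per day: day 1: 13, day 2: 13, day 3: 5, day 4: 5, day 5: 1, day 6: 0.
Peak is 13.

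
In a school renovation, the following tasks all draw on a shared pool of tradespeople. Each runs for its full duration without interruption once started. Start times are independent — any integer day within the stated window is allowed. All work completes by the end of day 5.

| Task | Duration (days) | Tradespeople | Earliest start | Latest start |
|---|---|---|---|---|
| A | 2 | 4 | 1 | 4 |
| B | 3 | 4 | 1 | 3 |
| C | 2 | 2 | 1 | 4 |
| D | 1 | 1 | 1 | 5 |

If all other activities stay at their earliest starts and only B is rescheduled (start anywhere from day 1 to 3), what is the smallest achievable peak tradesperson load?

B@1: d1:11  d2:10  d3:4  d4:0  d5:0 → peak 11
B@2: d1:7  d2:10  d3:4  d4:4  d5:0 → peak 10
B@3: d1:7  d2:6  d3:4  d4:4  d5:4 → peak 7
Best is B@3, peak 7.

7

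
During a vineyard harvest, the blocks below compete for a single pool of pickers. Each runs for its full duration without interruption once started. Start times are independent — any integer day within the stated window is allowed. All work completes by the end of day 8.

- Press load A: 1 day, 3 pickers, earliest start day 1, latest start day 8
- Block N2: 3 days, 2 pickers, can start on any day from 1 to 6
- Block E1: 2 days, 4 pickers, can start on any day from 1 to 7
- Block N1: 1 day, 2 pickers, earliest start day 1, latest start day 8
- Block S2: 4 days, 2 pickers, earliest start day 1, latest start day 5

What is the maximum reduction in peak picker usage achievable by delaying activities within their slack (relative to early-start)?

9

Early-start peak: d1:13  d2:8  d3:4  d4:2  d5:0  d6:0  d7:0  d8:0 ⇒ 13.
Leveled (Press load A@1, Block N2@2, Block E1@6, Block N1@5, Block S2@2): d1:3  d2:4  d3:4  d4:4  d5:4  d6:4  d7:4  d8:0 ⇒ 4.
Reduction 13 − 4 = 9.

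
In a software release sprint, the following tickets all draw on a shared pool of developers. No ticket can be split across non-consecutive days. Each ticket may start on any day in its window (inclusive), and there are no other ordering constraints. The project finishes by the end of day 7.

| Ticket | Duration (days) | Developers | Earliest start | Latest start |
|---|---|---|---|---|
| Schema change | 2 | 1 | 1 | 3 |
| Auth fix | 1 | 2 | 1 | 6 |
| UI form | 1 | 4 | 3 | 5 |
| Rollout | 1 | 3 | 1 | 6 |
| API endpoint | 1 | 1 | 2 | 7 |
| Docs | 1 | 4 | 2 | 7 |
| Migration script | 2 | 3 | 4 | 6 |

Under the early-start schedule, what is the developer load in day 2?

6

At early start, day 2 has: Schema change, API endpoint, Docs.
Demand: 1 + 1 + 4 = 6.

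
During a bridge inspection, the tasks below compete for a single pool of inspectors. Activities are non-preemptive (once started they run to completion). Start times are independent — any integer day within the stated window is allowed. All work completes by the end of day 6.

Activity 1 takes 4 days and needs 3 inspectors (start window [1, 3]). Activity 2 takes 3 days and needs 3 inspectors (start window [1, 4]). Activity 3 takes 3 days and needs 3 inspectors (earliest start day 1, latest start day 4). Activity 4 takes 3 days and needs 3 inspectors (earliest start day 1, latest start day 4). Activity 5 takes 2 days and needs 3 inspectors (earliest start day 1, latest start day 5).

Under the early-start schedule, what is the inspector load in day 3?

12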